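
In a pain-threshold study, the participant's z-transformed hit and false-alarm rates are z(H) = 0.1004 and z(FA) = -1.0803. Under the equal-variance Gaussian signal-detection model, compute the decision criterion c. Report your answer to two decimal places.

c = −½·[z(H) + z(FA)] = −½·(0.1004 + (-1.0803)) = 0.48995

c = 0.49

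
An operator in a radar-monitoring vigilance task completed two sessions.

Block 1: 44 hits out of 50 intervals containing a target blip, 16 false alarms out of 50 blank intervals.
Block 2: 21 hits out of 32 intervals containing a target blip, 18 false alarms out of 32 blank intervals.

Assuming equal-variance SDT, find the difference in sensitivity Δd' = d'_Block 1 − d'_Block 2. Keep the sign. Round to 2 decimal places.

Δd' = 1.40

Block 1: z(0.8800) = 1.175, z(0.3200) = -0.468, d' = 1.643
Block 2: z(0.6562) = 0.402, z(0.5625) = 0.157, d' = 0.245
Δd' = d'_Block 1 − d'_Block 2 = 1.643 − 0.245 = 1.398
Block 1 has the higher sensitivity.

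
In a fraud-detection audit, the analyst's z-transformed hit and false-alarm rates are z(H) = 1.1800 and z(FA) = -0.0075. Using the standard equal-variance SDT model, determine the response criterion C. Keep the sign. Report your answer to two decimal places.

C = -0.59

c = −½·[z(H) + z(FA)] = −½·(1.1800 + (-0.0075)) = -0.58625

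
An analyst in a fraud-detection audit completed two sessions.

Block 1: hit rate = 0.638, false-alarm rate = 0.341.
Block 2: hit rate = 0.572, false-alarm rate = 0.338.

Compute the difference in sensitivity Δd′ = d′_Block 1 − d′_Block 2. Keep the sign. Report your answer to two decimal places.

Δd′ = 0.16

Block 1: z(0.638) = 0.353, z(0.341) = -0.410, d' = 0.763
Block 2: z(0.572) = 0.181, z(0.338) = -0.418, d' = 0.599
Δd' = d'_Block 1 − d'_Block 2 = 0.763 − 0.599 = 0.164
Block 1 has the higher sensitivity.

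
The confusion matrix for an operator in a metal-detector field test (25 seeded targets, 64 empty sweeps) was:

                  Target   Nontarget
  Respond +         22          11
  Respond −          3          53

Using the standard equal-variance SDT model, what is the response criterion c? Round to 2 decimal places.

c = -0.11

H = 22/25 = 0.8800
FA = 11/64 = 0.1719
z(H) = 1.1750
z(FA) = -0.9467
c = −½·[z(H) + z(FA)] = −0.5 × (1.1750 + (-0.9467)) = -0.11415
c < 0: the operator has a liberal response bias.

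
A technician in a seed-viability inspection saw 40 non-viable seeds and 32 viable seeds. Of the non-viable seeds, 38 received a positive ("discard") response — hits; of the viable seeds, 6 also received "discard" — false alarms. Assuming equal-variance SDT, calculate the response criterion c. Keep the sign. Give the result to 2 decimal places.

c = -0.38

H = 38/40 = 0.9500
FA = 6/32 = 0.1875
Φ⁻¹(0.9500) = 1.645, Φ⁻¹(0.1875) = -0.887
c = −½·[z(H) + z(FA)] = −0.5 × (1.645 + (-0.887)) = -0.379
c < 0: the technician has a liberal response bias.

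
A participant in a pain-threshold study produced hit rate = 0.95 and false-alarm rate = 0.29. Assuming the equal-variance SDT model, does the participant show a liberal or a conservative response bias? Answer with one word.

z(H) = 1.645, z(FA) = -0.553
c = −½·(z(H) + z(FA)) = -0.546
c < 0 → liberal criterion (biased toward responding “yes”).

liberal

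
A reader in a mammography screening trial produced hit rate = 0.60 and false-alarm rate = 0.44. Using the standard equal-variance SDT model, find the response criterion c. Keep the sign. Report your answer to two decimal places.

c = -0.05

z(0.60) = 0.2533, z(0.44) = -0.1510
c = −½·[z(H) + z(FA)] = −0.5 × (0.2533 + (-0.1510)) = -0.05115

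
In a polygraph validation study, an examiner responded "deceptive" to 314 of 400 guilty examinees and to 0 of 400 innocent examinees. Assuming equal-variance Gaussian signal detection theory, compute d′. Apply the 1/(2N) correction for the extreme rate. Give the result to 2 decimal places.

The false-alarm rate is 0/400 = 0, so apply the 1/(2N) correction: FA → 1/(2·400) = 0.00125.
z(H) = z(0.78500) = 0.789
z(FA) = z(0.00125) = -3.023
d' = 0.789 − (-3.023) = 3.812

d′ = 3.81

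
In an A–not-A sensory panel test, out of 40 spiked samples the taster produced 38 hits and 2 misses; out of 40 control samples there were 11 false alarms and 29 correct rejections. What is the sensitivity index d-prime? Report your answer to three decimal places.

H = 38/40 = 0.9500
FA = 11/40 = 0.2750
z(H) = z(0.9500) = 1.6449
z(FA) = z(0.2750) = -0.5978
d' = z(H) − z(FA) = 1.6449 − (-0.5978) = 2.2427

d-prime = 2.243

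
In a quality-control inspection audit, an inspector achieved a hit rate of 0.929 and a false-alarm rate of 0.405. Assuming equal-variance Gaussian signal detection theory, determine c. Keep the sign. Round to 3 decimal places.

c = -0.614

Φ⁻¹(H) = Φ⁻¹(0.929) = 1.4684
Φ⁻¹(FA) = Φ⁻¹(0.405) = -0.2404
c = −½·[z(H) + z(FA)] = −0.5 × (1.4684 + (-0.2404)) = -0.6140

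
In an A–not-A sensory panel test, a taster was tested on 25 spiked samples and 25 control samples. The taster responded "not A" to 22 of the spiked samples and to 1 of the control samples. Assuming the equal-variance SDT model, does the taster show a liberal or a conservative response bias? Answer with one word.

z(H) = 1.175, z(FA) = -1.751
c = −½·(z(H) + z(FA)) = 0.288
c > 0 → conservative criterion (biased toward responding “no”).

conservative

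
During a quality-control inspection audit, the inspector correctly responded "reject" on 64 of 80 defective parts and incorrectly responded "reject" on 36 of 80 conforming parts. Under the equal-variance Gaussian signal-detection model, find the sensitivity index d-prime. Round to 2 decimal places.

d-prime = 0.97

H = 64/80 = 0.8000
FA = 36/80 = 0.4500
z(0.8000) = 0.842, z(0.4500) = -0.126
d' = z(H) − z(FA) = 0.842 − (-0.126) = 0.968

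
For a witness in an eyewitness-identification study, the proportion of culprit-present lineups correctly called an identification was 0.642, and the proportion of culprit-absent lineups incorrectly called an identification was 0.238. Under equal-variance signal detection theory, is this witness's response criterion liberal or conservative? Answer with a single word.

conservative

z(H) = 0.364, z(FA) = -0.713
c = −½·(z(H) + z(FA)) = 0.1745
c > 0 → conservative criterion (biased toward responding “no”).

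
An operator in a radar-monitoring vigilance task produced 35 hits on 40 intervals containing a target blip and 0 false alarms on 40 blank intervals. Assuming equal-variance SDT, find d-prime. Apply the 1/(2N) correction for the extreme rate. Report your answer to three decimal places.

The false-alarm rate is 0/40 = 0, so apply the 1/(2N) correction: FA → 1/(2·40) = 0.01250.
z(H) = z(0.87500) = 1.1503
z(FA) = z(0.01250) = -2.2414
d' = 1.1503 − (-2.2414) = 3.3917

d-prime = 3.392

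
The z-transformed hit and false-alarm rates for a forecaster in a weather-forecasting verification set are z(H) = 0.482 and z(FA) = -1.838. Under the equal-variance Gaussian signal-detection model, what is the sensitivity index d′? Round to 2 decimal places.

d′ = 2.32

d' = z(H) − z(FA) = 0.482 − (-1.838) = 2.320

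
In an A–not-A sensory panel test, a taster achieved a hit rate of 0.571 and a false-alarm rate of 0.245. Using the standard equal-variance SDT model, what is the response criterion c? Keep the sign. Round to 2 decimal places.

z(H) = z(0.571) = 0.179
z(FA) = z(0.245) = -0.690
c = −½·[z(H) + z(FA)] = −0.5 × (0.179 + (-0.690)) = 0.2555

c = 0.26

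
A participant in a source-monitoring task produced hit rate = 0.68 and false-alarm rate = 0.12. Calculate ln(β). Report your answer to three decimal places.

z(H) = z(0.68) = 0.4677
z(FA) = z(0.12) = -1.1750
ln β = −½·[z(H)² − z(FA)²] = −0.5 × (0.2187 − 1.3806) = 0.58095

ln β = 0.581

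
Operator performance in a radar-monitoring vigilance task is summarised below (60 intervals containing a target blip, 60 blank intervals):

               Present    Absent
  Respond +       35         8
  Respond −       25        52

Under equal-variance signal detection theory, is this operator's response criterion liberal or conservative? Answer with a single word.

conservative

z(H) = 0.210, z(FA) = -1.111
c = −½·(z(H) + z(FA)) = 0.4505
c > 0 → conservative criterion (biased toward responding “no”).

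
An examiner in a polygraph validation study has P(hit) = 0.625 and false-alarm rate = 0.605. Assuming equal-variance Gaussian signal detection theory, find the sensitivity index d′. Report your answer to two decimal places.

z(H) = 0.319
z(FA) = 0.266
d' = z(H) − z(FA) = 0.319 − 0.266 = 0.053

d′ = 0.05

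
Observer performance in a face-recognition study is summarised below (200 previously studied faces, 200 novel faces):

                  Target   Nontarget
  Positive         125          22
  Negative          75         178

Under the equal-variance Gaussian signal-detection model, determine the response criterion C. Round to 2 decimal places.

H = 125/200 = 0.6250
FA = 22/200 = 0.1100
z(H) = z(0.6250) = 0.3186
z(FA) = z(0.1100) = -1.2265
c = −½·[z(H) + z(FA)] = −0.5 × (0.3186 + (-1.2265)) = 0.45395
c > 0: the observer has a conservative response bias.

C = 0.45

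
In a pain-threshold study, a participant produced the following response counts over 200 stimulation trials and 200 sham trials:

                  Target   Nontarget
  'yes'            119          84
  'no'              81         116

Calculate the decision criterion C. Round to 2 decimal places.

H = 119/200 = 0.5950
FA = 84/200 = 0.4200
Φ⁻¹(0.5950) = 0.2404, Φ⁻¹(0.4200) = -0.2019
c = −½·[z(H) + z(FA)] = −0.5 × (0.2404 + (-0.2019)) = -0.01925
c < 0: the participant has a liberal response bias.

C = -0.02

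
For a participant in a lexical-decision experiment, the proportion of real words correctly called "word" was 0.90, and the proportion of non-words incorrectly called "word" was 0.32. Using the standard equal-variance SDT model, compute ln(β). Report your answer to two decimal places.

ln β = -0.71

z(H) = z(0.90) = 1.282
z(FA) = z(0.32) = -0.468
ln β = −½·[z(H)² − z(FA)²] = −0.5 × (1.644 − 0.219) = -0.7125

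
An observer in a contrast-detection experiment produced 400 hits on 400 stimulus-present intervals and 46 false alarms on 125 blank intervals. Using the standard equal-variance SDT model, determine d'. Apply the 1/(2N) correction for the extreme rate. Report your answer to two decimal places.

d' = 3.36

The hit rate is 400/400 = 1, so apply the 1/(2N) correction: H → 1 − 1/(2·400) = 0.99875.
z(H) = z(0.99875) = 3.023
z(FA) = z(0.36800) = -0.337
d' = 3.023 − (-0.337) = 3.360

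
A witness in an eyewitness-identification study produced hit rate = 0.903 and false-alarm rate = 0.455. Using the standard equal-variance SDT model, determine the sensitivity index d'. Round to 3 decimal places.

d' = 1.412

Φ⁻¹(H) = 1.2988
Φ⁻¹(FA) = -0.1130
d' = z(H) − z(FA) = 1.2988 − (-0.1130) = 1.4118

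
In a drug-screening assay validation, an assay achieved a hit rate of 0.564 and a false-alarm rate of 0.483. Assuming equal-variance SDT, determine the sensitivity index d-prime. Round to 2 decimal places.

z(H) = z(0.564) = 0.1611
z(FA) = z(0.483) = -0.0426
d' = z(H) − z(FA) = 0.1611 − (-0.0426) = 0.2037

d-prime = 0.20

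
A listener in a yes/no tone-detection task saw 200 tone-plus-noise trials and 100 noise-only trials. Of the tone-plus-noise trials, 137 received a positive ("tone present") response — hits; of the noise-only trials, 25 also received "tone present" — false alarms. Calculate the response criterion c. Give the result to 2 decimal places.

H = 137/200 = 0.6850
FA = 25/100 = 0.2500
z(0.6850) = 0.4817, z(0.2500) = -0.6745
c = −½·[z(H) + z(FA)] = −0.5 × (0.4817 + (-0.6745)) = 0.0964
c > 0: the listener has a conservative response bias.

c = 0.10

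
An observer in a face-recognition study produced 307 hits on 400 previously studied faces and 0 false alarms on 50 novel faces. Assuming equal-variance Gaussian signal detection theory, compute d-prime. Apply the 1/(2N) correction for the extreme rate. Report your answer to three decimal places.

d-prime = 3.057

The false-alarm rate is 0/50 = 0, so apply the 1/(2N) correction: FA → 1/(2·50) = 0.01000.
z(H) = z(0.76750) = 0.7306
z(FA) = z(0.01000) = -2.3263
d' = 0.7306 − (-2.3263) = 3.0569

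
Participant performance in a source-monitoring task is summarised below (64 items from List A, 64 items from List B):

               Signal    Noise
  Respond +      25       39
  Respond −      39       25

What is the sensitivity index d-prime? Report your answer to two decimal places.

H = 25/64 = 0.3906
FA = 39/64 = 0.6094
Φ⁻¹(H) = Φ⁻¹(0.3906) = -0.2778
Φ⁻¹(FA) = Φ⁻¹(0.6094) = 0.2778
d' = z(H) − z(FA) = -0.2778 − 0.2778 = -0.5556

d-prime = -0.56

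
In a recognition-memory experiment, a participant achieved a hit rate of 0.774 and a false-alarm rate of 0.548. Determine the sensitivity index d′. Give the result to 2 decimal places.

z(H) = 0.752
z(FA) = 0.121
d' = z(H) − z(FA) = 0.752 − 0.121 = 0.631

d′ = 0.63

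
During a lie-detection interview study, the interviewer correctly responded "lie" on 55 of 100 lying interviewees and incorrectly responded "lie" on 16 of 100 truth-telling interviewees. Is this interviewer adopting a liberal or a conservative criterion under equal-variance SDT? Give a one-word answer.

z(H) = 0.126, z(FA) = -0.994
c = −½·(z(H) + z(FA)) = 0.434
c > 0 → conservative criterion (biased toward responding “no”).

conservative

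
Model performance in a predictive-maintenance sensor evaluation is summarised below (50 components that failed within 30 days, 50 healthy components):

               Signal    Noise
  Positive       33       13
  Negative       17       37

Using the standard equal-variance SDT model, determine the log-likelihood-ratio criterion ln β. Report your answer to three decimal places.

ln β = 0.122

H = 33/50 = 0.6600
FA = 13/50 = 0.2600
Φ⁻¹(H) = 0.4125
Φ⁻¹(FA) = -0.6433
ln β = −½·[z(H)² − z(FA)²] = −0.5 × (0.1702 − 0.4138) = 0.1218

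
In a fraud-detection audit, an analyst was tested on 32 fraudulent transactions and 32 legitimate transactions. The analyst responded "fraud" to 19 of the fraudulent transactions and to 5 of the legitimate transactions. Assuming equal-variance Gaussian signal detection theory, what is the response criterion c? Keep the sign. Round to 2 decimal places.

H = 19/32 = 0.5938
FA = 5/32 = 0.1562
Φ⁻¹(H) = Φ⁻¹(0.5938) = 0.2373
Φ⁻¹(FA) = Φ⁻¹(0.1562) = -1.0102
c = −½·[z(H) + z(FA)] = −0.5 × (0.2373 + (-1.0102)) = 0.38645

c = 0.39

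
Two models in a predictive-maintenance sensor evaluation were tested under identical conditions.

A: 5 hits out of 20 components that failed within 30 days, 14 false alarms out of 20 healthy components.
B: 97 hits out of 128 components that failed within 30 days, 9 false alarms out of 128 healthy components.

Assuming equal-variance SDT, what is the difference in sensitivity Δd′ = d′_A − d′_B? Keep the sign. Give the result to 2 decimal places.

Δd′ = -3.37

A: z(0.2500) = -0.674, z(0.7000) = 0.524, d' = -1.198
B: z(0.7578) = 0.699, z(0.0703) = -1.474, d' = 2.173
Δd' = d'_A − d'_B = -1.198 − 2.173 = -3.371
B has the higher sensitivity.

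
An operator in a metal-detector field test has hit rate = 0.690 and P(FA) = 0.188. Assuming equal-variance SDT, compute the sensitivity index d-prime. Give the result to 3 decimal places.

d-prime = 1.381

z(0.690) = 0.4959, z(0.188) = -0.8853
d' = z(H) − z(FA) = 0.4959 − (-0.8853) = 1.3812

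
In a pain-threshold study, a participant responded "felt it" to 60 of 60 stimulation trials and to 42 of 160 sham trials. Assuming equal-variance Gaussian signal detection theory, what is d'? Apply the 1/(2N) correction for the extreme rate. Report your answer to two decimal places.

d' = 3.03

The hit rate is 60/60 = 1, so apply the 1/(2N) correction: H → 1 − 1/(2·60) = 0.99167.
z(H) = z(0.99167) = 2.394
z(FA) = z(0.26250) = -0.636
d' = 2.394 − (-0.636) = 3.030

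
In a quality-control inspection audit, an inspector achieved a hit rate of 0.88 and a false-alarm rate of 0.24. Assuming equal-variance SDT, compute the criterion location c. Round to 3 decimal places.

c = -0.234

z(H) = z(0.88) = 1.1750
z(FA) = z(0.24) = -0.7063
c = −½·[z(H) + z(FA)] = −0.5 × (1.1750 + (-0.7063)) = -0.23435
c < 0: the inspector has a liberal response bias.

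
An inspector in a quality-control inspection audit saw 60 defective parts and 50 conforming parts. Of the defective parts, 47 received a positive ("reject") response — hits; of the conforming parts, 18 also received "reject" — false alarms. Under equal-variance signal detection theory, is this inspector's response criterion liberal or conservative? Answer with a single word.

liberal

z(H) = 0.784, z(FA) = -0.358
c = −½·(z(H) + z(FA)) = -0.213
c < 0 → liberal criterion (biased toward responding “yes”).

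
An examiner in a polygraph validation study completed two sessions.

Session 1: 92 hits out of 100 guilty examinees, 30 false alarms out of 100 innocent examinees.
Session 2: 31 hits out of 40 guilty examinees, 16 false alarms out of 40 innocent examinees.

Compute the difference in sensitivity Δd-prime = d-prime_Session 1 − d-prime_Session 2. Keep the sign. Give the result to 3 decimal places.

Session 1: z(0.9200) = 1.4051, z(0.3000) = -0.5244, d' = 1.9295
Session 2: z(0.7750) = 0.7554, z(0.4000) = -0.2533, d' = 1.0087
Δd' = d'_Session 1 − d'_Session 2 = 1.9295 − 1.0087 = 0.9208
Session 1 has the higher sensitivity.

Δd-prime = 0.921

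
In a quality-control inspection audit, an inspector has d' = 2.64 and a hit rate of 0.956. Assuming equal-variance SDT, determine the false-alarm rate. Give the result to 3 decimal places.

z(hit rate) = z(0.956) = 1.7060
z(FA) = z(H) − d' = 1.7060 − 2.64 = -0.9340
false-alarm rate = Φ(-0.9340) = 0.1752

false-alarm rate = 0.175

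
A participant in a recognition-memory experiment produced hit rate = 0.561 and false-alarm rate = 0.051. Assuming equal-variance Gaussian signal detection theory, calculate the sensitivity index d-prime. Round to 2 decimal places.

Φ⁻¹(H) = Φ⁻¹(0.561) = 0.154
Φ⁻¹(FA) = Φ⁻¹(0.051) = -1.635
d' = z(H) − z(FA) = 0.154 − (-1.635) = 1.789

d-prime = 1.79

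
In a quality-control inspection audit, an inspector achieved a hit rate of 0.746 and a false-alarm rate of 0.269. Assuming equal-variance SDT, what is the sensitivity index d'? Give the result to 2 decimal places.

d' = 1.28

Φ⁻¹(0.746) = 0.662, Φ⁻¹(0.269) = -0.616
d' = z(H) − z(FA) = 0.662 − (-0.616) = 1.278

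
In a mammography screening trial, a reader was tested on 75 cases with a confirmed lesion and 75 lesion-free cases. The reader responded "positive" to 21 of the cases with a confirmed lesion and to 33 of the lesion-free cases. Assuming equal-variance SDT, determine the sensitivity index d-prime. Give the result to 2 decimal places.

H = 21/75 = 0.2800
FA = 33/75 = 0.4400
z(0.2800) = -0.583, z(0.4400) = -0.151
d' = z(H) − z(FA) = -0.583 − (-0.151) = -0.432

d-prime = -0.43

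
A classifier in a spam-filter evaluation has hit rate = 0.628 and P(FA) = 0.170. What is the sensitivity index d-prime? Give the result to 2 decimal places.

d-prime = 1.28

Φ⁻¹(H) = Φ⁻¹(0.628) = 0.3266
Φ⁻¹(FA) = Φ⁻¹(0.170) = -0.9542
d' = z(H) − z(FA) = 0.3266 − (-0.9542) = 1.2808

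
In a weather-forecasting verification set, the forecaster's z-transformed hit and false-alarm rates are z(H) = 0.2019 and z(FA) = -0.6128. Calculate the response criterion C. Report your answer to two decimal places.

C = 0.21

c = −½·[z(H) + z(FA)] = −½·(0.2019 + (-0.6128)) = 0.20545
c > 0: the forecaster has a conservative response bias.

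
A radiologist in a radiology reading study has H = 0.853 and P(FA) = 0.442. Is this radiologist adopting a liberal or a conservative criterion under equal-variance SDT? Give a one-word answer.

z(H) = 1.049, z(FA) = -0.146
c = −½·(z(H) + z(FA)) = -0.4515
c < 0 → liberal criterion (biased toward responding “yes”).

liberal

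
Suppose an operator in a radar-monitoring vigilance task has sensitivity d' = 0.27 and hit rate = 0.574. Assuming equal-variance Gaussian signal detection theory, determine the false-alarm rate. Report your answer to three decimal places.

z(hit rate) = z(0.574) = 0.1866
z(FA) = z(H) − d' = 0.1866 − 0.27 = -0.0834
false-alarm rate = Φ(-0.0834) = 0.4668

false-alarm rate = 0.467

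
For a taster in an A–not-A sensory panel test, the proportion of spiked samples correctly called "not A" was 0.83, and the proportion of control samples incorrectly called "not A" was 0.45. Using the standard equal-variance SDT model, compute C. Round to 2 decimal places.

C = -0.41

Φ⁻¹(H) = Φ⁻¹(0.83) = 0.9542
Φ⁻¹(FA) = Φ⁻¹(0.45) = -0.1257
c = −½·[z(H) + z(FA)] = −0.5 × (0.9542 + (-0.1257)) = -0.41425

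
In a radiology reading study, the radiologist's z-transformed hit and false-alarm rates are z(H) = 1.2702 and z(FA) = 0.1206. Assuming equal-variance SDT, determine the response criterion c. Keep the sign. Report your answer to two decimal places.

c = -0.70

c = −½·[z(H) + z(FA)] = −½·(1.2702 + 0.1206) = -0.6954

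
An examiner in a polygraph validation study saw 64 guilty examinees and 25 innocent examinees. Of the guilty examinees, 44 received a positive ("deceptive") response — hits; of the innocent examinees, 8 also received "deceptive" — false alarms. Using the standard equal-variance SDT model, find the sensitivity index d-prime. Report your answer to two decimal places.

d-prime = 0.96

H = 44/64 = 0.6875
FA = 8/25 = 0.3200
z(H) = 0.4888
z(FA) = -0.4677
d' = z(H) − z(FA) = 0.4888 − (-0.4677) = 0.9565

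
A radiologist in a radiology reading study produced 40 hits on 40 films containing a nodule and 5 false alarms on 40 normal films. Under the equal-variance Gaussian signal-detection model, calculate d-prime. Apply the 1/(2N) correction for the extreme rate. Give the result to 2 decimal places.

d-prime = 3.39

The hit rate is 40/40 = 1, so apply the 1/(2N) correction: H → 1 − 1/(2·40) = 0.98750.
z(H) = z(0.98750) = 2.241
z(FA) = z(0.12500) = -1.150
d' = 2.241 − (-1.150) = 3.391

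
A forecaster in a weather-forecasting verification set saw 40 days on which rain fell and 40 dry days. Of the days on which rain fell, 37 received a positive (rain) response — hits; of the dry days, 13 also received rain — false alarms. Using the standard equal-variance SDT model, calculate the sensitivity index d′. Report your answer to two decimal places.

H = 37/40 = 0.9250
FA = 13/40 = 0.3250
z(0.9250) = 1.4395, z(0.3250) = -0.4538
d' = z(H) − z(FA) = 1.4395 − (-0.4538) = 1.8933

d′ = 1.89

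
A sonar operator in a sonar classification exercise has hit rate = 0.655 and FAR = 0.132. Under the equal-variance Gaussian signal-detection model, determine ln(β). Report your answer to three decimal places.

ln β = 0.544

z(H) = z(0.655) = 0.3989
z(FA) = z(0.132) = -1.1170
ln β = −½·[z(H)² − z(FA)²] = −0.5 × (0.1591 − 1.2477) = 0.5443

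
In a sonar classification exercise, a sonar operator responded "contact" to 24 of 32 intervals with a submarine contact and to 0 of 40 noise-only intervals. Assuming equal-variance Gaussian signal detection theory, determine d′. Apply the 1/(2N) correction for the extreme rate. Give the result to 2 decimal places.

d′ = 2.92

The false-alarm rate is 0/40 = 0, so apply the 1/(2N) correction: FA → 1/(2·40) = 0.01250.
z(H) = z(0.75000) = 0.674
z(FA) = z(0.01250) = -2.241
d' = 0.674 − (-2.241) = 2.915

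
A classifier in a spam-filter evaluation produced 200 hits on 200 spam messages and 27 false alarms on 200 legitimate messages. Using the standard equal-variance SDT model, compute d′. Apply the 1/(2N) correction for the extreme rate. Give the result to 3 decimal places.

The hit rate is 200/200 = 1, so apply the 1/(2N) correction: H → 1 − 1/(2·200) = 0.99750.
z(H) = z(0.99750) = 2.8070
z(FA) = z(0.13500) = -1.1031
d' = 2.8070 − (-1.1031) = 3.9101

d′ = 3.910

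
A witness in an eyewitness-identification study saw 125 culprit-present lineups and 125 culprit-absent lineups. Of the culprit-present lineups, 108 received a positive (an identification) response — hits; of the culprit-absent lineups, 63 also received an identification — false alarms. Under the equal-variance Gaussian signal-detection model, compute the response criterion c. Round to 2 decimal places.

H = 108/125 = 0.8640
FA = 63/125 = 0.5040
z(H) = 1.098
z(FA) = 0.010
c = −½·[z(H) + z(FA)] = −0.5 × (1.098 + 0.010) = -0.554

c = -0.55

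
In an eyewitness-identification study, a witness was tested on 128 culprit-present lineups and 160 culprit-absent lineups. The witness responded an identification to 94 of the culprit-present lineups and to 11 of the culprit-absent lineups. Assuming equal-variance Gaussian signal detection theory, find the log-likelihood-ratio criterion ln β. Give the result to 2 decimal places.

ln β = 0.91

H = 94/128 = 0.7344
FA = 11/160 = 0.0688
z(H) = 0.626
z(FA) = -1.485
ln β = −½·[z(H)² − z(FA)²] = −0.5 × (0.392 − 2.205) = 0.9065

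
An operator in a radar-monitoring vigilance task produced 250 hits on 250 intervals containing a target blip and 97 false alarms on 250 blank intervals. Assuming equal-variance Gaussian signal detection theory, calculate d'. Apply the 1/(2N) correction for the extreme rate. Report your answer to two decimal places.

d' = 3.16

The hit rate is 250/250 = 1, so apply the 1/(2N) correction: H → 1 − 1/(2·250) = 0.99800.
z(H) = z(0.99800) = 2.878
z(FA) = z(0.38800) = -0.285
d' = 2.878 − (-0.285) = 3.163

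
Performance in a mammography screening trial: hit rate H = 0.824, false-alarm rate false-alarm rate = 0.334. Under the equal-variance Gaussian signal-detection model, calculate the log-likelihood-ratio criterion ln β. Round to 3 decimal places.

Φ⁻¹(H) = 0.9307
Φ⁻¹(FA) = -0.4289
ln β = −½·[z(H)² − z(FA)²] = −0.5 × (0.8662 − 0.1840) = -0.3411

ln β = -0.341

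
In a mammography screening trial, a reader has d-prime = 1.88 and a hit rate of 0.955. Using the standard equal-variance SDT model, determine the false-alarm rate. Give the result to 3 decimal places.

z(hit rate) = z(0.955) = 1.6954
z(FA) = z(H) − d' = 1.6954 − 1.88 = -0.1846
false-alarm rate = Φ(-0.1846) = 0.4268

false-alarm rate = 0.427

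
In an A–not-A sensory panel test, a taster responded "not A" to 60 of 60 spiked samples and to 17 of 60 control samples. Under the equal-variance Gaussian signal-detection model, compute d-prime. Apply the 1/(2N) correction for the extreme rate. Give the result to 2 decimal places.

d-prime = 2.97

The hit rate is 60/60 = 1, so apply the 1/(2N) correction: H → 1 − 1/(2·60) = 0.99167.
z(H) = z(0.99167) = 2.394
z(FA) = z(0.28333) = -0.573
d' = 2.394 − (-0.573) = 2.967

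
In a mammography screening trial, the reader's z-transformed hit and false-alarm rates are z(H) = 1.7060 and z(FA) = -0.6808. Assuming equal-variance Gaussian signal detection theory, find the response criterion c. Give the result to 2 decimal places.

c = -0.51

c = −½·[z(H) + z(FA)] = −½·(1.7060 + (-0.6808)) = -0.5126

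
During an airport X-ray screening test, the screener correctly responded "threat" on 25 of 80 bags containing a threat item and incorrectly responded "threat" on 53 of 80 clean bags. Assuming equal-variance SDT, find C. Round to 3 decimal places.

H = 25/80 = 0.3125
FA = 53/80 = 0.6625
z(H) = z(0.3125) = -0.4888
z(FA) = z(0.6625) = 0.4193
c = −½·[z(H) + z(FA)] = −0.5 × (-0.4888 + 0.4193) = 0.03475

C = 0.035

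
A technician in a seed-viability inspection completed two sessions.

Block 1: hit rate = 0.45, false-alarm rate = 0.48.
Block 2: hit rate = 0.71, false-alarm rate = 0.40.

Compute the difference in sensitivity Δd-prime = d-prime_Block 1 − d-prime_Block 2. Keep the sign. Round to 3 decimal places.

Δd-prime = -0.882

Block 1: z(0.45) = -0.1257, z(0.48) = -0.0502, d' = -0.0755
Block 2: z(0.71) = 0.5534, z(0.40) = -0.2533, d' = 0.8067
Δd' = d'_Block 1 − d'_Block 2 = -0.0755 − 0.8067 = -0.8822
Block 2 has the higher sensitivity.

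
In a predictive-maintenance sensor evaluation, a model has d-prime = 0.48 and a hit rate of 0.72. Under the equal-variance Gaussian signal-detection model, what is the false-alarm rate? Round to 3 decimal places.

z(hit rate) = z(0.72) = 0.5828
z(FA) = z(H) − d' = 0.5828 − 0.48 = 0.1028
false-alarm rate = Φ(0.1028) = 0.5409

false-alarm rate = 0.541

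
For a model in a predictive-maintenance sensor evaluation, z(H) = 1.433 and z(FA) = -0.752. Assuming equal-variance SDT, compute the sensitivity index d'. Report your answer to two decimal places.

d' = z(H) − z(FA) = 1.433 − (-0.752) = 2.185

d' = 2.19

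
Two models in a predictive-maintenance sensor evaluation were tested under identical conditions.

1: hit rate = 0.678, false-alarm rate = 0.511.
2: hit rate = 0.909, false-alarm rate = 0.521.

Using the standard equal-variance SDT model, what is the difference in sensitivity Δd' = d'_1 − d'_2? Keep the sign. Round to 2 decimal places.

Δd' = -0.85

1: z(0.678) = 0.462, z(0.511) = 0.028, d' = 0.434
2: z(0.909) = 1.335, z(0.521) = 0.053, d' = 1.282
Δd' = d'_1 − d'_2 = 0.434 − 1.282 = -0.848
2 has the higher sensitivity.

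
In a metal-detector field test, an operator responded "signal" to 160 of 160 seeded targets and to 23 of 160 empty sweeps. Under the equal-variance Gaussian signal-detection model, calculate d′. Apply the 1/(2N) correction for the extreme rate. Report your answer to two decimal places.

d′ = 3.80

The hit rate is 160/160 = 1, so apply the 1/(2N) correction: H → 1 − 1/(2·160) = 0.99687.
z(H) = z(0.99687) = 2.734
z(FA) = z(0.14375) = -1.064
d' = 2.734 − (-1.064) = 3.798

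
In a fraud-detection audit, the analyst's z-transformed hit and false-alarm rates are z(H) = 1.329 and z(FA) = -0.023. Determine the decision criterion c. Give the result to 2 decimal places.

c = -0.65

c = −½·[z(H) + z(FA)] = −½·(1.329 + (-0.023)) = -0.653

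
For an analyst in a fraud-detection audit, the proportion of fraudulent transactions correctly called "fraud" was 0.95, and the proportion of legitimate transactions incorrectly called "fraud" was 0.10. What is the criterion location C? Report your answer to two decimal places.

C = -0.18

z(0.95) = 1.645, z(0.10) = -1.282
c = −½·[z(H) + z(FA)] = −0.5 × (1.645 + (-1.282)) = -0.1815
c < 0: the analyst has a liberal response bias.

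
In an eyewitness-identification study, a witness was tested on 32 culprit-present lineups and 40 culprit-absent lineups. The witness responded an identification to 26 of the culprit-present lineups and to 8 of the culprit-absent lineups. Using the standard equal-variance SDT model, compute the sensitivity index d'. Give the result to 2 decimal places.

H = 26/32 = 0.8125
FA = 8/40 = 0.2000
z(H) = z(0.8125) = 0.887
z(FA) = z(0.2000) = -0.842
d' = z(H) − z(FA) = 0.887 − (-0.842) = 1.729

d' = 1.73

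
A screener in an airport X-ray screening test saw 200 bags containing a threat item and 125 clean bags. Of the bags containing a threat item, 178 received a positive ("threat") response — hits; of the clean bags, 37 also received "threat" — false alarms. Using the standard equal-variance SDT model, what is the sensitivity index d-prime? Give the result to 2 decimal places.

d-prime = 1.76

H = 178/200 = 0.8900
FA = 37/125 = 0.2960
z(H) = z(0.8900) = 1.227
z(FA) = z(0.2960) = -0.536
d' = z(H) − z(FA) = 1.227 − (-0.536) = 1.763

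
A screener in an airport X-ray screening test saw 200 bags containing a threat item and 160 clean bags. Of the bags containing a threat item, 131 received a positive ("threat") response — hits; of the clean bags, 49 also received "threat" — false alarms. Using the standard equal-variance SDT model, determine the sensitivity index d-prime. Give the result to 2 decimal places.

d-prime = 0.91

H = 131/200 = 0.6550
FA = 49/160 = 0.3063
z(H) = 0.399
z(FA) = -0.506
d' = z(H) − z(FA) = 0.399 − (-0.506) = 0.905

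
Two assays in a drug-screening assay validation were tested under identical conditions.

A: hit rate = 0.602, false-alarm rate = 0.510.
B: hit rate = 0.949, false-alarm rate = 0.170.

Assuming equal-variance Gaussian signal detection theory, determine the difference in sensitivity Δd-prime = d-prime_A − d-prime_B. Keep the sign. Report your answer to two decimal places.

Δd-prime = -2.36

A: z(0.602) = 0.259, z(0.510) = 0.025, d' = 0.234
B: z(0.949) = 1.635, z(0.170) = -0.954, d' = 2.589
Δd' = d'_A − d'_B = 0.234 − 2.589 = -2.355
B has the higher sensitivity.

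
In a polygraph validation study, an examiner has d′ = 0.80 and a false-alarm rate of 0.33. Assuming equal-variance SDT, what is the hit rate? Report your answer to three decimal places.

hit rate = 0.641

z(false-alarm rate) = z(0.33) = -0.4399
z(H) = z(FA) + d' = -0.4399 + 0.80 = 0.3601
hit rate = Φ(0.3601) = 0.6406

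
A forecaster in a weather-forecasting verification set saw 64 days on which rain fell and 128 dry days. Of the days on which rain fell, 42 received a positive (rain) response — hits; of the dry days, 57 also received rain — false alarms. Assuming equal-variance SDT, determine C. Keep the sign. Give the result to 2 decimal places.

C = -0.13

H = 42/64 = 0.6562
FA = 57/128 = 0.4453
z(H) = 0.402
z(FA) = -0.138
c = −½·[z(H) + z(FA)] = −0.5 × (0.402 + (-0.138)) = -0.132
c < 0: the forecaster has a liberal response bias.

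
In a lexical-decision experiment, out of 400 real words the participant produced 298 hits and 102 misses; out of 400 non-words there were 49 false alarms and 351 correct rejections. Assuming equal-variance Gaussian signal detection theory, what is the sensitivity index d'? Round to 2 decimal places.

d' = 1.82

H = 298/400 = 0.7450
FA = 49/400 = 0.1225
z(H) = 0.6588
z(FA) = -1.1626
d' = z(H) − z(FA) = 0.6588 − (-1.1626) = 1.8214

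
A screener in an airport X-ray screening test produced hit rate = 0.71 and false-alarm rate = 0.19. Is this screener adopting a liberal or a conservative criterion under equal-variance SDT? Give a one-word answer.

conservative

z(H) = 0.553, z(FA) = -0.878
c = −½·(z(H) + z(FA)) = 0.1625
c > 0 → conservative criterion (biased toward responding “no”).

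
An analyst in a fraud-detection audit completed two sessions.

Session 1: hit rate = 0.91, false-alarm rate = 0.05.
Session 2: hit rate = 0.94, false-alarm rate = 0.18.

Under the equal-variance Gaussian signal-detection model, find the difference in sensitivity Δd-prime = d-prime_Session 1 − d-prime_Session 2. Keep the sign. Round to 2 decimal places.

Δd-prime = 0.52

Session 1: z(0.91) = 1.341, z(0.05) = -1.645, d' = 2.986
Session 2: z(0.94) = 1.555, z(0.18) = -0.915, d' = 2.470
Δd' = d'_Session 1 − d'_Session 2 = 2.986 − 2.470 = 0.516
Session 1 has the higher sensitivity.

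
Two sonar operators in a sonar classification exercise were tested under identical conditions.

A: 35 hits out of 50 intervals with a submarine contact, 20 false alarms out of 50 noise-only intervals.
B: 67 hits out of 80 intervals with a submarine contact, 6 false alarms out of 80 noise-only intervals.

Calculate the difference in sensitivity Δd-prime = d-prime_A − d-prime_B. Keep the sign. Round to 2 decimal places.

A: z(0.7000) = 0.524, z(0.4000) = -0.253, d' = 0.777
B: z(0.8375) = 0.984, z(0.0750) = -1.440, d' = 2.424
Δd' = d'_A − d'_B = 0.777 − 2.424 = -1.647
B has the higher sensitivity.

Δd-prime = -1.65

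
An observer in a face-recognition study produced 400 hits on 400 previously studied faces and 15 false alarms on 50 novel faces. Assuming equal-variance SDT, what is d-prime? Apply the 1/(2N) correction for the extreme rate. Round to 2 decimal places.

The hit rate is 400/400 = 1, so apply the 1/(2N) correction: H → 1 − 1/(2·400) = 0.99875.
z(H) = z(0.99875) = 3.023
z(FA) = z(0.30000) = -0.524
d' = 3.023 − (-0.524) = 3.547

d-prime = 3.55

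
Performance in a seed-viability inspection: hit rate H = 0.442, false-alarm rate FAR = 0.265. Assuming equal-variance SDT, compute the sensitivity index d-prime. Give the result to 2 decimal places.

d-prime = 0.48

z(H) = -0.1459
z(FA) = -0.6280
d' = z(H) − z(FA) = -0.1459 − (-0.6280) = 0.4821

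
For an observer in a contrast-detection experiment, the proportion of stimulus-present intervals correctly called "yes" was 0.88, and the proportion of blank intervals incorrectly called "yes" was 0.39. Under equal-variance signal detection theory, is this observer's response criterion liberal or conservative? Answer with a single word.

liberal

z(H) = 1.175, z(FA) = -0.279
c = −½·(z(H) + z(FA)) = -0.448
c < 0 → liberal criterion (biased toward responding “yes”).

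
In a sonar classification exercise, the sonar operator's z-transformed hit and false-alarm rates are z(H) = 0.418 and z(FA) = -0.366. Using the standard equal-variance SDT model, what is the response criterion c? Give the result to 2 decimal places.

c = -0.03

c = −½·[z(H) + z(FA)] = −½·(0.418 + (-0.366)) = -0.026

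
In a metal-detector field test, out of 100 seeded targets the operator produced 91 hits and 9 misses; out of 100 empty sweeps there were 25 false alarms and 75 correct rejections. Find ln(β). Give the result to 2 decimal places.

ln β = -0.67

H = 91/100 = 0.9100
FA = 25/100 = 0.2500
z(H) = 1.341
z(FA) = -0.674
ln β = −½·[z(H)² − z(FA)²] = −0.5 × (1.798 − 0.454) = -0.672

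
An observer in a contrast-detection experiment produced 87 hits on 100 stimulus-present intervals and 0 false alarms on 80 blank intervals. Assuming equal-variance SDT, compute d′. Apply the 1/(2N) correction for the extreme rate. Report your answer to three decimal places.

d′ = 3.624

The false-alarm rate is 0/80 = 0, so apply the 1/(2N) correction: FA → 1/(2·80) = 0.00625.
z(H) = z(0.87000) = 1.1264
z(FA) = z(0.00625) = -2.4977
d' = 1.1264 − (-2.4977) = 3.6241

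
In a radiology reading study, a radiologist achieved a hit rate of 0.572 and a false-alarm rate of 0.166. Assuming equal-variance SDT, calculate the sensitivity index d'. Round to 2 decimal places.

d' = 1.15

z(0.572) = 0.181, z(0.166) = -0.970
d' = z(H) − z(FA) = 0.181 − (-0.970) = 1.151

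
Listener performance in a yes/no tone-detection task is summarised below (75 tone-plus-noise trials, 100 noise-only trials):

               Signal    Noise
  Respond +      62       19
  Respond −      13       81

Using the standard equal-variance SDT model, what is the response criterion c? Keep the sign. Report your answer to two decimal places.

c = -0.03

H = 62/75 = 0.8267
FA = 19/100 = 0.1900
Φ⁻¹(H) = Φ⁻¹(0.8267) = 0.941
Φ⁻¹(FA) = Φ⁻¹(0.1900) = -0.878
c = −½·[z(H) + z(FA)] = −0.5 × (0.941 + (-0.878)) = -0.0315
c < 0: the listener has a liberal response bias.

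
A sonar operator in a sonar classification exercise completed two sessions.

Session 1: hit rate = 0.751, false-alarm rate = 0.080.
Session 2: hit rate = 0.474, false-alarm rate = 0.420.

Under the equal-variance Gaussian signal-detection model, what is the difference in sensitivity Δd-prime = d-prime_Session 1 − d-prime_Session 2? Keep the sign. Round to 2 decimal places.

Δd-prime = 1.95

Session 1: z(0.751) = 0.678, z(0.080) = -1.405, d' = 2.083
Session 2: z(0.474) = -0.065, z(0.420) = -0.202, d' = 0.137
Δd' = d'_Session 1 − d'_Session 2 = 2.083 − 0.137 = 1.946
Session 1 has the higher sensitivity.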